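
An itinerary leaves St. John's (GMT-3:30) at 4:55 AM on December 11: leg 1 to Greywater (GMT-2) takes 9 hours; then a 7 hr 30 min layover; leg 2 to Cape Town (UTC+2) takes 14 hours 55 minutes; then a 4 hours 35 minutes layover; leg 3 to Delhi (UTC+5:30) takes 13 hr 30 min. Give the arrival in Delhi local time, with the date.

Convert departure to UTC: 4:55 AM + 3:30 = 8:25 AM UTC on Dec 11.
Add 9 hours leg 1 → 5:25 PM UTC.
Add 7 hours and 30 minutes layover in Greywater → 12:55 AM UTC (Dec 12).
Add 14 hours and 55 minutes leg 2 → 3:50 PM UTC.
Add 4 hours and 35 minutes layover in Cape Town → 8:25 PM UTC.
Add 13 hours and 30 minutes leg 3 → 9:55 AM UTC (Dec 13).
Delhi is UTC+5:30, so local arrival = 9:55 AM + 5:30 = 3:25 PM on Dec 13.

3:25 PM on Dec 13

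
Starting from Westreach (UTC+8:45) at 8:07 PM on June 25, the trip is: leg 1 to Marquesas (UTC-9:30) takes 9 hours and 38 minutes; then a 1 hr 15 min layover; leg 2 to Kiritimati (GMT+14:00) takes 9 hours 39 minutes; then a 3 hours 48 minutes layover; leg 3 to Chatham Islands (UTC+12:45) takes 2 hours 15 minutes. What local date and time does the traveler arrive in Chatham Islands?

2:42 AM on June 27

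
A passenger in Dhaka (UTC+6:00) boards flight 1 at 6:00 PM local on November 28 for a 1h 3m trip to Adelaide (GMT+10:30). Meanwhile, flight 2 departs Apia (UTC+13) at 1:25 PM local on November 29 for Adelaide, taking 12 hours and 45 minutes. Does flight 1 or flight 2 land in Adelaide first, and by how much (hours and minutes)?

Flight 1 in UTC: 6:00 PM − 6:00 = 12:00 PM on Nov 28.
+1 hour 3 minutes → arrive 1:03 PM UTC on Nov 28.
Flight 2 in UTC: 1:25 PM − 13:00 = 12:25 AM on Nov 29.
+12 hours and 45 minutes → arrive 1:10 PM UTC on Nov 29.
Flight 1 lands earlier by 24 hours 7 minutes.

the first, by 24 hours 7 minutes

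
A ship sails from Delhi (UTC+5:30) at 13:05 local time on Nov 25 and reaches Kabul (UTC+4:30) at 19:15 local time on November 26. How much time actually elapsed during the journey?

Kabul is 1:00 behind Delhi.
Clock-face elapsed time (ignoring zones) is 30 hours 10 minutes.
Actual elapsed = 30 hours 10 minutes + 1:00 = 31 hours 10 minutes.

31 hours 10 minutes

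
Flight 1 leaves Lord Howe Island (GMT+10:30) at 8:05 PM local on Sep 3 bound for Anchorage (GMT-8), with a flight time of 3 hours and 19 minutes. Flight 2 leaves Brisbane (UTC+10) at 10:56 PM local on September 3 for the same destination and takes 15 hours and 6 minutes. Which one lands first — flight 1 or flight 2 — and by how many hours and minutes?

Flight 1 in UTC: 8:05 PM − 10:30 = 9:35 AM on Sep 3.
+3 hours 19 minutes → arrive 12:54 PM UTC on Sep 3.
Flight 2 in UTC: 10:56 PM − 10:00 = 12:56 PM on Sep 3.
+15 hours and 6 minutes → arrive 4:02 AM UTC on Sep 4.
Flight 1 lands earlier by 15 hours 8 minutes.

the first, by 15 hours 8 minutes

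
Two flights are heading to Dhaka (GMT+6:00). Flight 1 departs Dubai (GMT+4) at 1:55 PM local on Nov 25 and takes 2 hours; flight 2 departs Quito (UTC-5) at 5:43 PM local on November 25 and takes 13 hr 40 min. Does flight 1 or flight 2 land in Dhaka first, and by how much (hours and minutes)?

the first, by 24 hours 28 minutes

Flight 1 in UTC: 1:55 PM − 4:00 = 9:55 AM on Nov 25.
+2 hours → arrive 11:55 AM UTC on Nov 25.
Flight 2 in UTC: 5:43 PM + 5:00 = 10:43 PM on Nov 25.
+13 hours and 40 minutes → arrive 12:23 PM UTC on Nov 26.
Flight 1 lands earlier by 24 hours 28 minutes.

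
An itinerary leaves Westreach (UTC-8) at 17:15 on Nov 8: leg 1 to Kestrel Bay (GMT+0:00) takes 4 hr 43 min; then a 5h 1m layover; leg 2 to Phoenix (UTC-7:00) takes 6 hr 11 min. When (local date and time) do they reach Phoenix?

Convert departure to UTC: 17:15 + 8:00 = 01:15 UTC on Nov 9.
Add 4 hours 43 minutes leg 1 → 05:58 UTC.
Add 5 hours 1 minute layover in Kestrel Bay → 10:59 UTC.
Add 6 hours 11 minutes leg 2 → 17:10 UTC.
Phoenix is UTC−7:00, so local arrival = 17:10 − 7:00 = 10:10 on Nov 9.

10:10 on November 9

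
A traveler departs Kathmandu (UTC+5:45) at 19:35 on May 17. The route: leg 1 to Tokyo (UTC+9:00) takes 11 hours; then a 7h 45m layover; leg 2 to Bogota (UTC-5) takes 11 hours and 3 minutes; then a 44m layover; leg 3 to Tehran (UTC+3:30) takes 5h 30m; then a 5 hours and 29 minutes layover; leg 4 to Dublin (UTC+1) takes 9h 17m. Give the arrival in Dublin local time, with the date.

Convert departure to UTC: 19:35 − 5:45 = 13:50 UTC on May 17.
Add 11 hours leg 1 → 00:50 UTC (May 18).
Add 7 hours 45 minutes layover in Tokyo → 08:35 UTC.
Add 11 hours 3 minutes leg 2 → 19:38 UTC.
Add 44 minutes layover in Bogota → 20:22 UTC.
Add 5 hours and 30 minutes leg 3 → 01:52 UTC (May 19).
Add 5 hours and 29 minutes layover in Tehran → 07:21 UTC.
Add 9 hours and 17 minutes leg 4 → 16:38 UTC.
Dublin is UTC+1:00, so local arrival = 16:38 + 1:00 = 17:38 on May 19.

17:38 on May 19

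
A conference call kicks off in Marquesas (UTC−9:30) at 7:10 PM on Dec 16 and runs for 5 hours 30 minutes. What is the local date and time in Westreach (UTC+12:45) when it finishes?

10:55 PM on December 17

Convert start to UTC: 7:10 PM + 9:30 = 4:40 AM UTC on Dec 17.
Add 5 hours 30 minutes duration → 10:10 AM UTC.
Westreach is UTC+12:45, so local end time = 10:10 AM + 12:45 = 10:55 PM on Dec 17.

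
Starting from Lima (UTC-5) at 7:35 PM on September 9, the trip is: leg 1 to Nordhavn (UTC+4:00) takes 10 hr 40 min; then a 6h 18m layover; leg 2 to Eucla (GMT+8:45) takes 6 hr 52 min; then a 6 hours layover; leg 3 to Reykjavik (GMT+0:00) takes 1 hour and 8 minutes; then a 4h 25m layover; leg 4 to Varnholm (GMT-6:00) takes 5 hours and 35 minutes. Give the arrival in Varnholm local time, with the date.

11:33 AM on Sep 11

Convert departure to UTC: 7:35 PM + 5:00 = 12:35 AM UTC on Sep 10.
Add 10 hours and 40 minutes leg 1 → 11:15 AM UTC.
Add 6 hours and 18 minutes layover in Nordhavn → 5:33 PM UTC.
Add 6 hours 52 minutes leg 2 → 12:25 AM UTC (Sep 11).
Add 6 hours layover in Eucla → 6:25 AM UTC.
Add 1 hour and 8 minutes leg 3 → 7:33 AM UTC.
Add 4 hours and 25 minutes layover in Reykjavik → 11:58 AM UTC.
Add 5 hours 35 minutes leg 4 → 5:33 PM UTC.
Varnholm is UTC−6:00, so local arrival = 5:33 PM − 6:00 = 11:33 AM on Sep 11.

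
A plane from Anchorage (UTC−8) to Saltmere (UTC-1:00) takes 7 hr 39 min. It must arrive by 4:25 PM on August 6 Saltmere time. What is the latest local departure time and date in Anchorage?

Target arrival in UTC: 4:25 PM + 1:00 = 5:25 PM on Aug 6.
Subtract 7 hours and 39 minutes → departure 9:46 AM UTC on Aug 6.
Anchorage is UTC−8:00: 9:46 AM − 8:00 = 1:46 AM on Aug 6.

1:46 AM on August 6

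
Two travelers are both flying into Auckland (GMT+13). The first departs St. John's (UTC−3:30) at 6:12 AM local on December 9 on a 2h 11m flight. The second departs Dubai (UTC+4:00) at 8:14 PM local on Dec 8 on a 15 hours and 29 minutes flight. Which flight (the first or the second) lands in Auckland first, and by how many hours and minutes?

Flight 1 in UTC: 6:12 AM + 3:30 = 9:42 AM on Dec 9.
+2 hours 11 minutes → arrive 11:53 AM UTC on Dec 9.
Flight 2 in UTC: 8:14 PM − 4:00 = 4:14 PM on Dec 8.
+15 hours and 29 minutes → arrive 7:43 AM UTC on Dec 9.
Flight 2 lands earlier by 4 hours 10 minutes.

the second, by 4 hours 10 minutes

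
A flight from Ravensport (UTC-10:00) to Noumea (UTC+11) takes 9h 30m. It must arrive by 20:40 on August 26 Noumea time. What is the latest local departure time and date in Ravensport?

Target arrival in UTC: 20:40 − 11:00 = 09:40 on Aug 26.
Subtract 9 hours and 30 minutes → departure 00:10 UTC on Aug 26.
Ravensport is UTC−10:00: 00:10 − 10:00 = 14:10 on Aug 25.

14:10 on August 25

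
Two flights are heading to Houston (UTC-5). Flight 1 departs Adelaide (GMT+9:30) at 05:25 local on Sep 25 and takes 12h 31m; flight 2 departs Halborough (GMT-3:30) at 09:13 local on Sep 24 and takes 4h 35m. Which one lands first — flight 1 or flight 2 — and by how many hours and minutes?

the second, by 15 hours 8 minutes

Flight 1 in UTC: 05:25 − 9:30 = 19:55 on Sep 24.
+12 hours 31 minutes → arrive 08:26 UTC on Sep 25.
Flight 2 in UTC: 09:13 + 3:30 = 12:43 on Sep 24.
+4 hours 35 minutes → arrive 17:18 UTC on Sep 24.
Flight 2 lands earlier by 15 hours 8 minutes.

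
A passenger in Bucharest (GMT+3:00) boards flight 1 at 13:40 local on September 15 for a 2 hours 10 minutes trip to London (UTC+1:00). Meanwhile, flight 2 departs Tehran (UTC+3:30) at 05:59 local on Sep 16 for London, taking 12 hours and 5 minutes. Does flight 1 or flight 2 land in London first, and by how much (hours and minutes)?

Flight 1 in UTC: 13:40 − 3:00 = 10:40 on Sep 15.
+2 hours and 10 minutes → arrive 12:50 UTC on Sep 15.
Flight 2 in UTC: 05:59 − 3:30 = 02:29 on Sep 16.
+12 hours and 5 minutes → arrive 14:34 UTC on Sep 16.
Flight 1 lands earlier by 25 hours 44 minutes.

the first, by 25 hours 44 minutes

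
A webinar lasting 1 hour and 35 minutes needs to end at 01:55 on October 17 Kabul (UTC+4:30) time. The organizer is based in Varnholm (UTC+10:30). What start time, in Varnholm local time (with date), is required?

06:20 on October 17

Target end time in UTC: 01:55 − 4:30 = 21:25 on Oct 16.
Subtract 1 hour and 35 minutes → start 19:50 UTC on Oct 16.
Varnholm is UTC+10:30: 19:50 + 10:30 = 06:20 on Oct 17.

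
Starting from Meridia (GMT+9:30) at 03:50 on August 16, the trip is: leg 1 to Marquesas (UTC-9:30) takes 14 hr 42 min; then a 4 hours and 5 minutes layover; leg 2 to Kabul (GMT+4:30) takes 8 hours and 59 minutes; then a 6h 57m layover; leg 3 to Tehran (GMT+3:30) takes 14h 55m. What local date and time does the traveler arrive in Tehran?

Convert departure to UTC: 03:50 − 9:30 = 18:20 UTC on Aug 15.
Add 14 hours 42 minutes leg 1 → 09:02 UTC (Aug 16).
Add 4 hours and 5 minutes layover in Marquesas → 13:07 UTC.
Add 8 hours and 59 minutes leg 2 → 22:06 UTC.
Add 6 hours 57 minutes layover in Kabul → 05:03 UTC (Aug 17).
Add 14 hours and 55 minutes leg 3 → 19:58 UTC.
Tehran is UTC+3:30, so local arrival = 19:58 + 3:30 = 23:28 on Aug 17.

23:28 on August 17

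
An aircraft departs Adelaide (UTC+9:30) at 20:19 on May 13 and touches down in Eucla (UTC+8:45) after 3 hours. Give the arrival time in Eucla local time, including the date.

Convert departure to UTC: 20:19 − 9:30 = 10:49 UTC on May 13.
Add 3 hours travel time → 13:49 UTC.
Eucla is UTC+8:45, so local arrival = 13:49 + 8:45 = 22:34 on May 13.

22:34 on May 13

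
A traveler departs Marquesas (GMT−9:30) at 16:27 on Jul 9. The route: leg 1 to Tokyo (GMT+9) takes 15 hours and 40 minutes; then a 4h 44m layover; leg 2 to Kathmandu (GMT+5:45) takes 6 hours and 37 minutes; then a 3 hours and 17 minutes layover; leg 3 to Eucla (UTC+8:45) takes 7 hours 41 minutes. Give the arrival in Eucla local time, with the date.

00:41 on Jul 12

Convert departure to UTC: 16:27 + 9:30 = 01:57 UTC on Jul 10.
Add 15 hours 40 minutes leg 1 → 17:37 UTC.
Add 4 hours 44 minutes layover in Tokyo → 22:21 UTC.
Add 6 hours and 37 minutes leg 2 → 04:58 UTC (Jul 11).
Add 3 hours 17 minutes layover in Kathmandu → 08:15 UTC.
Add 7 hours and 41 minutes leg 3 → 15:56 UTC.
Eucla is UTC+8:45, so local arrival = 15:56 + 8:45 = 00:41 on Jul 12.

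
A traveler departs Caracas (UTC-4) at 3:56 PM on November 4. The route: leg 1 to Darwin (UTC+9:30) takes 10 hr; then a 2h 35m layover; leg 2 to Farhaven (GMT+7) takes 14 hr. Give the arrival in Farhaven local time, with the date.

5:31 AM on Nov 6

Convert departure to UTC: 3:56 PM + 4:00 = 7:56 PM UTC on Nov 4.
Add 10 hours leg 1 → 5:56 AM UTC (Nov 5).
Add 2 hours and 35 minutes layover in Darwin → 8:31 AM UTC.
Add 14 hours leg 2 → 10:31 PM UTC.
Farhaven is UTC+7:00, so local arrival = 10:31 PM + 7:00 = 5:31 AM on Nov 6.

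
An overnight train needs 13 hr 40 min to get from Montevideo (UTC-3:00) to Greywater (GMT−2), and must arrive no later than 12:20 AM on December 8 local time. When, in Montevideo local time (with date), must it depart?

9:40 AM on Dec 7

Target arrival in UTC: 12:20 AM + 2:00 = 2:20 AM on Dec 8.
Subtract 13 hours and 40 minutes → departure 12:40 PM UTC on Dec 7.
Montevideo is UTC−3:00: 12:40 PM − 3:00 = 9:40 AM on Dec 7.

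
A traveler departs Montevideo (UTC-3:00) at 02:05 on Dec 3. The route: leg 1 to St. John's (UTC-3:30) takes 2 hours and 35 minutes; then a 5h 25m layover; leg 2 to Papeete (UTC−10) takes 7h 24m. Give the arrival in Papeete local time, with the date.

Convert departure to UTC: 02:05 + 3:00 = 05:05 UTC on Dec 3.
Add 2 hours 35 minutes leg 1 → 07:40 UTC.
Add 5 hours and 25 minutes layover in St. John's → 13:05 UTC.
Add 7 hours 24 minutes leg 2 → 20:29 UTC.
Papeete is UTC−10:00, so local arrival = 20:29 − 10:00 = 10:29 on Dec 3.

10:29 on December 3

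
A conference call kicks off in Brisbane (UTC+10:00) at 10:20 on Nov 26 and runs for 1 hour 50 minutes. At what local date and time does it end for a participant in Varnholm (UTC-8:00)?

Convert start to UTC: 10:20 − 10:00 = 00:20 UTC on Nov 26.
Add 1 hour and 50 minutes duration → 02:10 UTC.
Varnholm is UTC−8:00, so local end time = 02:10 − 8:00 = 18:10 on Nov 25.

18:10 on Nov 25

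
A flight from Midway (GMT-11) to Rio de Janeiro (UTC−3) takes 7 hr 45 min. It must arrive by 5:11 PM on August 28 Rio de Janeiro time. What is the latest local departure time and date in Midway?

Target arrival in UTC: 5:11 PM + 3:00 = 8:11 PM on Aug 28.
Subtract 7 hours and 45 minutes → departure 12:26 PM UTC on Aug 28.
Midway is UTC−11:00: 12:26 PM − 11:00 = 1:26 AM on Aug 28.

1:26 AM on Aug 28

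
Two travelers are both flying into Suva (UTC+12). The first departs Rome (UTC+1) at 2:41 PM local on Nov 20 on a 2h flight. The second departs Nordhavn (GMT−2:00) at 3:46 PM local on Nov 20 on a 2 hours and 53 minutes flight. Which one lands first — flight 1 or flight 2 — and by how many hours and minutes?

Flight 1 in UTC: 2:41 PM − 1:00 = 1:41 PM on Nov 20.
+2 hours → arrive 3:41 PM UTC on Nov 20.
Flight 2 in UTC: 3:46 PM + 2:00 = 5:46 PM on Nov 20.
+2 hours 53 minutes → arrive 8:39 PM UTC on Nov 20.
Flight 1 lands earlier by 4 hours 58 minutes.

the first, by 4 hours 58 minutes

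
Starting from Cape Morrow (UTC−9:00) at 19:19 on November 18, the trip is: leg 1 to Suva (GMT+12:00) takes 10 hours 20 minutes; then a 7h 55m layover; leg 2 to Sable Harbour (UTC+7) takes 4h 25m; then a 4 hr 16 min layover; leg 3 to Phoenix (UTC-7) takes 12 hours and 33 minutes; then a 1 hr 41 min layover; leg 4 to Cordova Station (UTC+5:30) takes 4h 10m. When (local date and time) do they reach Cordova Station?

07:09 on November 21

Convert departure to UTC: 19:19 + 9:00 = 04:19 UTC on Nov 19.
Add 10 hours and 20 minutes leg 1 → 14:39 UTC.
Add 7 hours 55 minutes layover in Suva → 22:34 UTC.
Add 4 hours and 25 minutes leg 2 → 02:59 UTC (Nov 20).
Add 4 hours 16 minutes layover in Sable Harbour → 07:15 UTC.
Add 12 hours 33 minutes leg 3 → 19:48 UTC.
Add 1 hour 41 minutes layover in Phoenix → 21:29 UTC.
Add 4 hours and 10 minutes leg 4 → 01:39 UTC (Nov 21).
Cordova Station is UTC+5:30, so local arrival = 01:39 + 5:30 = 07:09 on Nov 21.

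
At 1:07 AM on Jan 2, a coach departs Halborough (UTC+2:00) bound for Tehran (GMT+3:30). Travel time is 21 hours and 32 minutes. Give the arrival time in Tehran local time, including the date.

Tehran is 1:30 ahead of Halborough.
After 21 hours 32 minutes it is 10:39 PM in Halborough.
Shift by the zone difference: 10:39 PM + 1:30 = 12:09 AM on Jan 3 in Tehran.

12:09 AM on January 3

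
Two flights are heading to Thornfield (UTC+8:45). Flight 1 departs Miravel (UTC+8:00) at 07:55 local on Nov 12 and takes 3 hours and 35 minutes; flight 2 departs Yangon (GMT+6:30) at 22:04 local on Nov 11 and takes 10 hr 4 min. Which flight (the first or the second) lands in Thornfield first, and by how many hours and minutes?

the second, by 1 hour 52 minutes

Flight 1 in UTC: 07:55 − 8:00 = 23:55 on Nov 11.
+3 hours 35 minutes → arrive 03:30 UTC on Nov 12.
Flight 2 in UTC: 22:04 − 6:30 = 15:34 on Nov 11.
+10 hours 4 minutes → arrive 01:38 UTC on Nov 12.
Flight 2 lands earlier by 1 hour 52 minutes.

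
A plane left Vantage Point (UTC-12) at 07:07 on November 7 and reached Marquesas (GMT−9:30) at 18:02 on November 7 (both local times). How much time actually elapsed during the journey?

8 hours 25 minutes

Departure in UTC: 07:07 + 12:00 = 19:07 on Nov 7.
Arrival in UTC: 18:02 + 9:30 = 03:32 on Nov 8.
Elapsed = 03:32 − 19:07 (+1 day) = 8 hours 25 minutes.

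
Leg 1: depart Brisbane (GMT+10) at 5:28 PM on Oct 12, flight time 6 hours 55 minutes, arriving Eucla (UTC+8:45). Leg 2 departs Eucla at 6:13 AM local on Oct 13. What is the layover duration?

7 hours 5 minutes

Convert departure to UTC: 5:28 PM − 10:00 = 7:28 AM UTC on Oct 12.
Add 6 hours 55 minutes flight time → 2:23 PM UTC.
Eucla is UTC+8:45, so local arrival = 2:23 PM + 8:45 = 11:08 PM on Oct 12.
Layover = 6:13 AM − 11:08 PM (+1 day) = 7 hours 5 minutes.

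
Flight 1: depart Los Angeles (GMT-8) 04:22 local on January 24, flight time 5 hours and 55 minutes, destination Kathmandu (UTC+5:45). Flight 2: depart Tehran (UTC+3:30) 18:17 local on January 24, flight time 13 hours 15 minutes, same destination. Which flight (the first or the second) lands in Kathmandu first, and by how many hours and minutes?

the first, by 9 hours 45 minutes

Flight 1 in UTC: 04:22 + 8:00 = 12:22 on Jan 24.
+5 hours 55 minutes → arrive 18:17 UTC on Jan 24.
Flight 2 in UTC: 18:17 − 3:30 = 14:47 on Jan 24.
+13 hours 15 minutes → arrive 04:02 UTC on Jan 25.
Flight 1 lands earlier by 9 hours 45 minutes.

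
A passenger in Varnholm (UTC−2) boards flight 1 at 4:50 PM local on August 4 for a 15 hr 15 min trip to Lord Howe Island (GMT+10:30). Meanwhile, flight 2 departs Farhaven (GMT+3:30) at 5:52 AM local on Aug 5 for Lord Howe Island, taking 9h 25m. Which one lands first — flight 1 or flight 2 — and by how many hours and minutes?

Flight 1 in UTC: 4:50 PM + 2:00 = 6:50 PM on Aug 4.
+15 hours and 15 minutes → arrive 10:05 AM UTC on Aug 5.
Flight 2 in UTC: 5:52 AM − 3:30 = 2:22 AM on Aug 5.
+9 hours 25 minutes → arrive 11:47 AM UTC on Aug 5.
Flight 1 lands earlier by 1 hour 42 minutes.

the first, by 1 hour 42 minutes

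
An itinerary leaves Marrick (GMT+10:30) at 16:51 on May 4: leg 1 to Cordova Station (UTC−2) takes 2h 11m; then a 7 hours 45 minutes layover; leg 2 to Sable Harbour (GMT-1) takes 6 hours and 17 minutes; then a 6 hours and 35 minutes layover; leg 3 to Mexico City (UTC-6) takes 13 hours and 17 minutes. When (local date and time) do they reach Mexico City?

Convert departure to UTC: 16:51 − 10:30 = 06:21 UTC on May 4.
Add 2 hours and 11 minutes leg 1 → 08:32 UTC.
Add 7 hours and 45 minutes layover in Cordova Station → 16:17 UTC.
Add 6 hours and 17 minutes leg 2 → 22:34 UTC.
Add 6 hours and 35 minutes layover in Sable Harbour → 05:09 UTC (May 5).
Add 13 hours 17 minutes leg 3 → 18:26 UTC.
Mexico City is UTC−6:00, so local arrival = 18:26 − 6:00 = 12:26 on May 5.

12:26 on May 5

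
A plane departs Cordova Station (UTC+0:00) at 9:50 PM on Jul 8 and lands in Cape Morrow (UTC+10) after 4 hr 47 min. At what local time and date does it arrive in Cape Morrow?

12:37 PM on July 9

Cordova Station is at UTC+0, so departure is already 9:50 PM UTC on Jul 8.
Add 4 hours and 47 minutes travel time → 2:37 AM UTC (Jul 9).
Cape Morrow is UTC+10:00, so local arrival = 2:37 AM + 10:00 = 12:37 PM on Jul 9.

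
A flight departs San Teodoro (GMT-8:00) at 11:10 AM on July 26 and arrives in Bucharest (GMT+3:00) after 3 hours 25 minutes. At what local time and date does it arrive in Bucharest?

1:35 AM on Jul 27

Bucharest is 11:00 ahead of San Teodoro.
After 3 hours and 25 minutes it is 2:35 PM in San Teodoro.
Shift by the zone difference: 2:35 PM + 11:00 = 1:35 AM on Jul 27 in Bucharest.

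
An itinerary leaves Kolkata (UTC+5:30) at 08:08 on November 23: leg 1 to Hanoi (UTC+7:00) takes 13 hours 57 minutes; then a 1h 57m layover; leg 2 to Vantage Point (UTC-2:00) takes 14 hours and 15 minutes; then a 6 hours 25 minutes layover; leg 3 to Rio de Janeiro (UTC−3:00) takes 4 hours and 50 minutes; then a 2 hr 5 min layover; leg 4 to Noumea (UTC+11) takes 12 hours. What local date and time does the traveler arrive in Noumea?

Convert departure to UTC: 08:08 − 5:30 = 02:38 UTC on Nov 23.
Add 13 hours 57 minutes leg 1 → 16:35 UTC.
Add 1 hour 57 minutes layover in Hanoi → 18:32 UTC.
Add 14 hours and 15 minutes leg 2 → 08:47 UTC (Nov 24).
Add 6 hours and 25 minutes layover in Vantage Point → 15:12 UTC.
Add 4 hours and 50 minutes leg 3 → 20:02 UTC.
Add 2 hours 5 minutes layover in Rio de Janeiro → 22:07 UTC.
Add 12 hours leg 4 → 10:07 UTC (Nov 25).
Noumea is UTC+11:00, so local arrival = 10:07 + 11:00 = 21:07 on Nov 25.

21:07 on November 25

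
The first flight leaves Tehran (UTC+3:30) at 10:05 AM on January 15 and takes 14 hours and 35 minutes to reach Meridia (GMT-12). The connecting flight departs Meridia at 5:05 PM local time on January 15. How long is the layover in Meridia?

Convert departure to UTC: 10:05 AM − 3:30 = 6:35 AM UTC on Jan 15.
Add 14 hours 35 minutes flight time → 9:10 PM UTC.
Meridia is UTC−12:00, so local arrival = 9:10 PM − 12:00 = 9:10 AM on Jan 15.
Layover = 5:05 PM − 9:10 AM = 7 hours 55 minutes.

7 hours 55 minutes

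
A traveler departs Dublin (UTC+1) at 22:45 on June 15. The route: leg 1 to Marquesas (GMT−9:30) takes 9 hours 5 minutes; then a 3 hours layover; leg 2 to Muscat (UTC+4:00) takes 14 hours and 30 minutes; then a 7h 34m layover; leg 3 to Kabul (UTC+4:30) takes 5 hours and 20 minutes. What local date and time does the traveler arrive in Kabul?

17:44 on June 17

Convert departure to UTC: 22:45 − 1:00 = 21:45 UTC on Jun 15.
Add 9 hours and 5 minutes leg 1 → 06:50 UTC (Jun 16).
Add 3 hours layover in Marquesas → 09:50 UTC.
Add 14 hours and 30 minutes leg 2 → 00:20 UTC (Jun 17).
Add 7 hours 34 minutes layover in Muscat → 07:54 UTC.
Add 5 hours and 20 minutes leg 3 → 13:14 UTC.
Kabul is UTC+4:30, so local arrival = 13:14 + 4:30 = 17:44 on Jun 17.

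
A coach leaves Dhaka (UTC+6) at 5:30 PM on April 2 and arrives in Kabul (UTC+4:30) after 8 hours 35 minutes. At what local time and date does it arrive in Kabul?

12:35 AM on April 3

Kabul is 1:30 behind Dhaka.
After 8 hours and 35 minutes it is 2:05 AM (Apr 3) in Dhaka.
Shift by the zone difference: 2:05 AM − 1:30 = 12:35 AM on Apr 3 in Kabul.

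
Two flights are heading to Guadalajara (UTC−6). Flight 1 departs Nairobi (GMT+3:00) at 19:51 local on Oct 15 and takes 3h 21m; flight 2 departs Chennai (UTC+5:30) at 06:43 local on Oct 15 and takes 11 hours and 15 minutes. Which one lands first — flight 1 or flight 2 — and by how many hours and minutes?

Flight 1 in UTC: 19:51 − 3:00 = 16:51 on Oct 15.
+3 hours 21 minutes → arrive 20:12 UTC on Oct 15.
Flight 2 in UTC: 06:43 − 5:30 = 01:13 on Oct 15.
+11 hours and 15 minutes → arrive 12:28 UTC on Oct 15.
Flight 2 lands earlier by 7 hours 44 minutes.

the second, by 7 hours 44 minutes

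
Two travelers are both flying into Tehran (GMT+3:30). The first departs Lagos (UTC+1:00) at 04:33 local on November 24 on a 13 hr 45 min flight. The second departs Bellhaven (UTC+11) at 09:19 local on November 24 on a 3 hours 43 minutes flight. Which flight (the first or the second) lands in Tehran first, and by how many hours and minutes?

the second, by 15 hours 16 minutes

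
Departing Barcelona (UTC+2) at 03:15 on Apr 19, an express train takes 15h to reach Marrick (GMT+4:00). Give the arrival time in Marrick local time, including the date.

Marrick is 2:00 ahead of Barcelona.
After 15 hours it is 18:15 in Barcelona.
Shift by the zone difference: 18:15 + 2:00 = 20:15 on Apr 19 in Marrick.

20:15 on April 19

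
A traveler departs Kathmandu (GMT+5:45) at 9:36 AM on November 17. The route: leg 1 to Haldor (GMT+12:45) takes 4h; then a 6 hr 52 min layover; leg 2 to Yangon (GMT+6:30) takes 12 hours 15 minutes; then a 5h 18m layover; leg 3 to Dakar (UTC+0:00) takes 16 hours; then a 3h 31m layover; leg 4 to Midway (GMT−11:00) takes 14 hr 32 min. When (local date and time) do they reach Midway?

7:19 AM on Nov 19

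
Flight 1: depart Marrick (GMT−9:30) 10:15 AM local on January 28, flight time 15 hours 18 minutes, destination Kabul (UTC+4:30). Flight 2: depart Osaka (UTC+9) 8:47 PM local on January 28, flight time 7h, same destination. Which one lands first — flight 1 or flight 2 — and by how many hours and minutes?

the second, by 16 hours 16 minutes

Flight 1 in UTC: 10:15 AM + 9:30 = 7:45 PM on Jan 28.
+15 hours and 18 minutes → arrive 11:03 AM UTC on Jan 29.
Flight 2 in UTC: 8:47 PM − 9:00 = 11:47 AM on Jan 28.
+7 hours → arrive 6:47 PM UTC on Jan 28.
Flight 2 lands earlier by 16 hours 16 minutes.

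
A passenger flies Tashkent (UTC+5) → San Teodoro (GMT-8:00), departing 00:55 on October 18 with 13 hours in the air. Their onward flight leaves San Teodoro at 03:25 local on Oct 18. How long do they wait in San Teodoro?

2 hours 30 minutes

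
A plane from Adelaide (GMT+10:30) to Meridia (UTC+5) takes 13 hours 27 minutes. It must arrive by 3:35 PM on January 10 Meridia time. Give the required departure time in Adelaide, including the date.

7:38 AM on Jan 10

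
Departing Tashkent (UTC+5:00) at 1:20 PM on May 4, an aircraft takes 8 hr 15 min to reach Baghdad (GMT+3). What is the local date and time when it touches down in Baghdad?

7:35 PM on May 4

Convert departure to UTC: 1:20 PM − 5:00 = 8:20 AM UTC on May 4.
Add 8 hours 15 minutes travel time → 4:35 PM UTC.
Baghdad is UTC+3:00, so local arrival = 4:35 PM + 3:00 = 7:35 PM on May 4.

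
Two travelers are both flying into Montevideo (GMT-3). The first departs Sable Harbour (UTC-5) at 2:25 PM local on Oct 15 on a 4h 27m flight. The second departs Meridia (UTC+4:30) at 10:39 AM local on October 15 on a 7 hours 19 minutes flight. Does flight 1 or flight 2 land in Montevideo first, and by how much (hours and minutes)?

the second, by 10 hours 24 minutes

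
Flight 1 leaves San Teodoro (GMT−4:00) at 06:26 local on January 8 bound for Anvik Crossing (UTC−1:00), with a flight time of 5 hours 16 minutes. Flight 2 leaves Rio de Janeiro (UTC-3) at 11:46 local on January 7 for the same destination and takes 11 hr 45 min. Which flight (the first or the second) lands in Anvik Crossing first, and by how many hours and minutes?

Flight 1 in UTC: 06:26 + 4:00 = 10:26 on Jan 8.
+5 hours and 16 minutes → arrive 15:42 UTC on Jan 8.
Flight 2 in UTC: 11:46 + 3:00 = 14:46 on Jan 7.
+11 hours and 45 minutes → arrive 02:31 UTC on Jan 8.
Flight 2 lands earlier by 13 hours 11 minutes.

the second, by 13 hours 11 minutes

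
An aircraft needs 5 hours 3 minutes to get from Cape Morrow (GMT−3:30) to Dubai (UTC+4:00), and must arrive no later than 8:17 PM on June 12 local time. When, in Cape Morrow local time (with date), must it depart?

Target arrival in UTC: 8:17 PM − 4:00 = 4:17 PM on Jun 12.
Subtract 5 hours and 3 minutes → departure 11:14 AM UTC on Jun 12.
Cape Morrow is UTC−3:30: 11:14 AM − 3:30 = 7:44 AM on Jun 12.

7:44 AM on June 12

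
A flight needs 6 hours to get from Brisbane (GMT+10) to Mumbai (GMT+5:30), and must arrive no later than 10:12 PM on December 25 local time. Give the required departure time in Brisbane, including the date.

8:42 PM on December 25

Target arrival in UTC: 10:12 PM − 5:30 = 4:42 PM on Dec 25.
Subtract 6 hours → departure 10:42 AM UTC on Dec 25.
Brisbane is UTC+10:00: 10:42 AM + 10:00 = 8:42 PM on Dec 25.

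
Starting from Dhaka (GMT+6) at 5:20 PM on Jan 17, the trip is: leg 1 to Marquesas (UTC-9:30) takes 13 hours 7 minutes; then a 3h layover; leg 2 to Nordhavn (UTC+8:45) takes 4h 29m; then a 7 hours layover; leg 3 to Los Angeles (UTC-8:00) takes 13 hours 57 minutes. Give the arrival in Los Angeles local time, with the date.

Convert departure to UTC: 5:20 PM − 6:00 = 11:20 AM UTC on Jan 17.
Add 13 hours 7 minutes leg 1 → 12:27 AM UTC (Jan 18).
Add 3 hours layover in Marquesas → 3:27 AM UTC.
Add 4 hours and 29 minutes leg 2 → 7:56 AM UTC.
Add 7 hours layover in Nordhavn → 2:56 PM UTC.
Add 13 hours and 57 minutes leg 3 → 4:53 AM UTC (Jan 19).
Los Angeles is UTC−8:00, so local arrival = 4:53 AM − 8:00 = 8:53 PM on Jan 18.

8:53 PM on Jan 18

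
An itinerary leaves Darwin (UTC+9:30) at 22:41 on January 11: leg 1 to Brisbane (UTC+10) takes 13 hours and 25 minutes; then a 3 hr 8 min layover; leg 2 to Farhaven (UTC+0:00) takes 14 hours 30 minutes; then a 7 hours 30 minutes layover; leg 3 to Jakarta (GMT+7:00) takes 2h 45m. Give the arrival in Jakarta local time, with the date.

13:29 on January 13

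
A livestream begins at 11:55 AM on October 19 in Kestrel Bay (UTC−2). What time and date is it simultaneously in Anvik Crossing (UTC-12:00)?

Anvik Crossing is 10:00 behind Kestrel Bay.
Shift by the zone difference: 11:55 AM − 10:00 = 1:55 AM on Oct 19 in Anvik Crossing.

1:55 AM on October 19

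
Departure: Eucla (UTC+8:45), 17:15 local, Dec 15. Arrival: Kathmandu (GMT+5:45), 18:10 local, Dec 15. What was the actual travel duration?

3 hours 55 minutes

Departure in UTC: 17:15 − 8:45 = 08:30 on Dec 15.
Arrival in UTC: 18:10 − 5:45 = 12:25 on Dec 15.
Elapsed = 12:25 − 08:30 = 3 hours 55 minutes.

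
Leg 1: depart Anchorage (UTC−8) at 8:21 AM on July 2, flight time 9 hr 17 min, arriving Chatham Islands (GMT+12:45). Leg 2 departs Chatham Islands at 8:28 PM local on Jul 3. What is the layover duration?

Convert departure to UTC: 8:21 AM + 8:00 = 4:21 PM UTC on Jul 2.
Add 9 hours and 17 minutes flight time → 1:38 AM UTC (Jul 3).
Chatham Islands is UTC+12:45, so local arrival = 1:38 AM + 12:45 = 2:23 PM on Jul 3.
Layover = 8:28 PM − 2:23 PM = 6 hours 5 minutes.

6 hours 5 minutes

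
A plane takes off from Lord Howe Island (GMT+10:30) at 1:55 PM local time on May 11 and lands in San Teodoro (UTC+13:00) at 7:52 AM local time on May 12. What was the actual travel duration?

Departure in UTC: 1:55 PM − 10:30 = 3:25 AM on May 11.
Arrival in UTC: 7:52 AM − 13:00 = 6:52 PM on May 11.
Elapsed = 6:52 PM − 3:25 AM = 15 hours 27 minutes.

15 hours 27 minutes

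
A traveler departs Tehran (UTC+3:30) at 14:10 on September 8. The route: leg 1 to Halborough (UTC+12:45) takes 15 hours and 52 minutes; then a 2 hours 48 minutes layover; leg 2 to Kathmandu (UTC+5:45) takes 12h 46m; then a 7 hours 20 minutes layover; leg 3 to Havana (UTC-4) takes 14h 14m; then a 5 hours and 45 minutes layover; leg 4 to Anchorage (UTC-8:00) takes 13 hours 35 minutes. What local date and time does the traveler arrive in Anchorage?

Convert departure to UTC: 14:10 − 3:30 = 10:40 UTC on Sep 8.
Add 15 hours 52 minutes leg 1 → 02:32 UTC (Sep 9).
Add 2 hours and 48 minutes layover in Halborough → 05:20 UTC.
Add 12 hours and 46 minutes leg 2 → 18:06 UTC.
Add 7 hours and 20 minutes layover in Kathmandu → 01:26 UTC (Sep 10).
Add 14 hours 14 minutes leg 3 → 15:40 UTC.
Add 5 hours 45 minutes layover in Havana → 21:25 UTC.
Add 13 hours and 35 minutes leg 4 → 11:00 UTC (Sep 11).
Anchorage is UTC−8:00, so local arrival = 11:00 − 8:00 = 03:00 on Sep 11.

03:00 on September 11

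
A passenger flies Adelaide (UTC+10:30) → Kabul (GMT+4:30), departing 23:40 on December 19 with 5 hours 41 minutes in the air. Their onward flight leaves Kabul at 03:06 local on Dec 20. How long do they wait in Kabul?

3 hours 45 minutes

Convert departure to UTC: 23:40 − 10:30 = 13:10 UTC on Dec 19.
Add 5 hours 41 minutes flight time → 18:51 UTC.
Kabul is UTC+4:30, so local arrival = 18:51 + 4:30 = 23:21 on Dec 19.
Layover = 03:06 − 23:21 (+1 day) = 3 hours 45 minutes.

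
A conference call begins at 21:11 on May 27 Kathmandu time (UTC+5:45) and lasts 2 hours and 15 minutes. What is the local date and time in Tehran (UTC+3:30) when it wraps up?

21:11 on May 27

Convert start to UTC: 21:11 − 5:45 = 15:26 UTC on May 27.
Add 2 hours 15 minutes duration → 17:41 UTC.
Tehran is UTC+3:30, so local end time = 17:41 + 3:30 = 21:11 on May 27.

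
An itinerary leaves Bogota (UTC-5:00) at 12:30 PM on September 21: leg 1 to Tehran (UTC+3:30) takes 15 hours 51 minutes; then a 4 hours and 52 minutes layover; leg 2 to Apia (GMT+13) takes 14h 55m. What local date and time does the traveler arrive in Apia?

6:08 PM on September 23

Convert departure to UTC: 12:30 PM + 5:00 = 5:30 PM UTC on Sep 21.
Add 15 hours and 51 minutes leg 1 → 9:21 AM UTC (Sep 22).
Add 4 hours and 52 minutes layover in Tehran → 2:13 PM UTC.
Add 14 hours 55 minutes leg 2 → 5:08 AM UTC (Sep 23).
Apia is UTC+13:00, so local arrival = 5:08 AM + 13:00 = 6:08 PM on Sep 23.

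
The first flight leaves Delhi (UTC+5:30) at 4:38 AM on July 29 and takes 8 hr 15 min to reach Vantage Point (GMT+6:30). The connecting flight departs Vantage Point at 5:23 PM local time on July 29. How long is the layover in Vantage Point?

Convert departure to UTC: 4:38 AM − 5:30 = 11:08 PM UTC on Jul 28.
Add 8 hours 15 minutes flight time → 7:23 AM UTC (Jul 29).
Vantage Point is UTC+6:30, so local arrival = 7:23 AM + 6:30 = 1:53 PM on Jul 29.
Layover = 5:23 PM − 1:53 PM = 3 hours 30 minutes.

3 hours 30 minutes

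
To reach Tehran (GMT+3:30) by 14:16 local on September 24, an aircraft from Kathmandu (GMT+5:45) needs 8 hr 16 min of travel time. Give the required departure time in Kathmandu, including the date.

08:15 on September 24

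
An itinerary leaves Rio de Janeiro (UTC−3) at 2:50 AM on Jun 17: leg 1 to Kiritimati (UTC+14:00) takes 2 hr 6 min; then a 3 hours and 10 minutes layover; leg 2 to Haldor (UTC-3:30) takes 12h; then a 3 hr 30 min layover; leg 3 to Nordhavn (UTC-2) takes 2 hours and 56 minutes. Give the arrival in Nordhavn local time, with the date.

Convert departure to UTC: 2:50 AM + 3:00 = 5:50 AM UTC on Jun 17.
Add 2 hours 6 minutes leg 1 → 7:56 AM UTC.
Add 3 hours and 10 minutes layover in Kiritimati → 11:06 AM UTC.
Add 12 hours leg 2 → 11:06 PM UTC.
Add 3 hours and 30 minutes layover in Haldor → 2:36 AM UTC (Jun 18).
Add 2 hours and 56 minutes leg 3 → 5:32 AM UTC.
Nordhavn is UTC−2:00, so local arrival = 5:32 AM − 2:00 = 3:32 AM on Jun 18.

3:32 AM on Jun 18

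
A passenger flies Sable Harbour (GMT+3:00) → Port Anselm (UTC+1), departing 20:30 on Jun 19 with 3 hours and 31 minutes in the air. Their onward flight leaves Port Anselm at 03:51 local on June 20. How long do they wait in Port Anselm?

Convert departure to UTC: 20:30 − 3:00 = 17:30 UTC on Jun 19.
Add 3 hours and 31 minutes flight time → 21:01 UTC.
Port Anselm is UTC+1:00, so local arrival = 21:01 + 1:00 = 22:01 on Jun 19.
Layover = 03:51 − 22:01 (+1 day) = 5 hours 50 minutes.

5 hours 50 minutes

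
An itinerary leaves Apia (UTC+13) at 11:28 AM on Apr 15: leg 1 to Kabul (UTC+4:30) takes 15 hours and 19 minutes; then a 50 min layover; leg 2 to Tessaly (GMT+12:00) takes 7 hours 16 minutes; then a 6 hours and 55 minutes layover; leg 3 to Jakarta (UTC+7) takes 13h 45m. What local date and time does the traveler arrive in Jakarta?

Convert departure to UTC: 11:28 AM − 13:00 = 10:28 PM UTC on Apr 14.
Add 15 hours and 19 minutes leg 1 → 1:47 PM UTC (Apr 15).
Add 50 minutes layover in Kabul → 2:37 PM UTC.
Add 7 hours 16 minutes leg 2 → 9:53 PM UTC.
Add 6 hours 55 minutes layover in Tessaly → 4:48 AM UTC (Apr 16).
Add 13 hours 45 minutes leg 3 → 6:33 PM UTC.
Jakarta is UTC+7:00, so local arrival = 6:33 PM + 7:00 = 1:33 AM on Apr 17.

1:33 AM on Apr 17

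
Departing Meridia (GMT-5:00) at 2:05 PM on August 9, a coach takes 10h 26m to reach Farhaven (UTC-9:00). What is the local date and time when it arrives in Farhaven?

Farhaven is 4:00 behind Meridia.
After 10 hours and 26 minutes it is 12:31 AM (Aug 10) in Meridia.
Shift by the zone difference: 12:31 AM − 4:00 = 8:31 PM on Aug 9 in Farhaven.

8:31 PM on August 9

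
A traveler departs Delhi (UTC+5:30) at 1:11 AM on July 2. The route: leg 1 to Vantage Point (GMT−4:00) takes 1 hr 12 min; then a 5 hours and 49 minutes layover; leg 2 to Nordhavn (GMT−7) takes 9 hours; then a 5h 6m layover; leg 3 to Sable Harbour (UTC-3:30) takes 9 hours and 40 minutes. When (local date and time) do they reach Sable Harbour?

Convert departure to UTC: 1:11 AM − 5:30 = 7:41 PM UTC on Jul 1.
Add 1 hour and 12 minutes leg 1 → 8:53 PM UTC.
Add 5 hours and 49 minutes layover in Vantage Point → 2:42 AM UTC (Jul 2).
Add 9 hours leg 2 → 11:42 AM UTC.
Add 5 hours 6 minutes layover in Nordhavn → 4:48 PM UTC.
Add 9 hours and 40 minutes leg 3 → 2:28 AM UTC (Jul 3).
Sable Harbour is UTC−3:30, so local arrival = 2:28 AM − 3:30 = 10:58 PM on Jul 2.

10:58 PM on July 2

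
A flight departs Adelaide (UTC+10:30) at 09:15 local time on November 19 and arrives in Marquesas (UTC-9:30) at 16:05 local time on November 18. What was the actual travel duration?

2 hours 50 minutes

Departure in UTC: 09:15 − 10:30 = 22:45 on Nov 18.
Arrival in UTC: 16:05 + 9:30 = 01:35 on Nov 19.
Elapsed = 01:35 − 22:45 (+1 day) = 2 hours 50 minutes.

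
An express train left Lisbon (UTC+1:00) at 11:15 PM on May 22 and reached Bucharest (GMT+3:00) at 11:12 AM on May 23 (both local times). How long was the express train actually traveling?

Bucharest is 2:00 ahead of Lisbon.
Clock-face elapsed time (ignoring zones) is 11 hours 57 minutes.
Actual elapsed = 11 hours 57 minutes − 2:00 = 9 hours 57 minutes.

9 hours 57 minutes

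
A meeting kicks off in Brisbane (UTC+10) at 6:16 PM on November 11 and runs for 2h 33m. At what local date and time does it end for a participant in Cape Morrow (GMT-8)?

2:49 AM on November 11

Convert start to UTC: 6:16 PM − 10:00 = 8:16 AM UTC on Nov 11.
Add 2 hours and 33 minutes duration → 10:49 AM UTC.
Cape Morrow is UTC−8:00, so local end time = 10:49 AM − 8:00 = 2:49 AM on Nov 11.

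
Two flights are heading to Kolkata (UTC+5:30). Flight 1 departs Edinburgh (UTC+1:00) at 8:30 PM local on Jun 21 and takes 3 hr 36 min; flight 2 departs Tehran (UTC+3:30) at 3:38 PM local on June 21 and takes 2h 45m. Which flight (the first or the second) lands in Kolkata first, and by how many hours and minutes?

Flight 1 in UTC: 8:30 PM − 1:00 = 7:30 PM on Jun 21.
+3 hours 36 minutes → arrive 11:06 PM UTC on Jun 21.
Flight 2 in UTC: 3:38 PM − 3:30 = 12:08 PM on Jun 21.
+2 hours and 45 minutes → arrive 2:53 PM UTC on Jun 21.
Flight 2 lands earlier by 8 hours 13 minutes.

the second, by 8 hours 13 minutes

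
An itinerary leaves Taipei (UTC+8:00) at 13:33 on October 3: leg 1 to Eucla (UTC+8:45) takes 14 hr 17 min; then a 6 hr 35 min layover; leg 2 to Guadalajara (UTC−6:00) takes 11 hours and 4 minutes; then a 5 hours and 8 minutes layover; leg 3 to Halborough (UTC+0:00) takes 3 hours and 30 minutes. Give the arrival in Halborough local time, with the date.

Convert departure to UTC: 13:33 − 8:00 = 05:33 UTC on Oct 3.
Add 14 hours and 17 minutes leg 1 → 19:50 UTC.
Add 6 hours 35 minutes layover in Eucla → 02:25 UTC (Oct 4).
Add 11 hours 4 minutes leg 2 → 13:29 UTC.
Add 5 hours and 8 minutes layover in Guadalajara → 18:37 UTC.
Add 3 hours 30 minutes leg 3 → 22:07 UTC.
Halborough is UTC+0, so local arrival is the same: 22:07 on Oct 4.

22:07 on October 4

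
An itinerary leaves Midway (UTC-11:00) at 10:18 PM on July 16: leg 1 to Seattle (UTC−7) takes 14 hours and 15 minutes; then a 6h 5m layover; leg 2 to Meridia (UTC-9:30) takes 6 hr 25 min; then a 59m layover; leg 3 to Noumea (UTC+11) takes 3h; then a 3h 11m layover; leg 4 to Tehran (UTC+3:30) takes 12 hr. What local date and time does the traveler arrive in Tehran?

10:43 AM on July 19

Convert departure to UTC: 10:18 PM + 11:00 = 9:18 AM UTC on Jul 17.
Add 14 hours 15 minutes leg 1 → 11:33 PM UTC.
Add 6 hours 5 minutes layover in Seattle → 5:38 AM UTC (Jul 18).
Add 6 hours and 25 minutes leg 2 → 12:03 PM UTC.
Add 59 minutes layover in Meridia → 1:02 PM UTC.
Add 3 hours leg 3 → 4:02 PM UTC.
Add 3 hours 11 minutes layover in Noumea → 7:13 PM UTC.
Add 12 hours leg 4 → 7:13 AM UTC (Jul 19).
Tehran is UTC+3:30, so local arrival = 7:13 AM + 3:30 = 10:43 AM on Jul 19.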